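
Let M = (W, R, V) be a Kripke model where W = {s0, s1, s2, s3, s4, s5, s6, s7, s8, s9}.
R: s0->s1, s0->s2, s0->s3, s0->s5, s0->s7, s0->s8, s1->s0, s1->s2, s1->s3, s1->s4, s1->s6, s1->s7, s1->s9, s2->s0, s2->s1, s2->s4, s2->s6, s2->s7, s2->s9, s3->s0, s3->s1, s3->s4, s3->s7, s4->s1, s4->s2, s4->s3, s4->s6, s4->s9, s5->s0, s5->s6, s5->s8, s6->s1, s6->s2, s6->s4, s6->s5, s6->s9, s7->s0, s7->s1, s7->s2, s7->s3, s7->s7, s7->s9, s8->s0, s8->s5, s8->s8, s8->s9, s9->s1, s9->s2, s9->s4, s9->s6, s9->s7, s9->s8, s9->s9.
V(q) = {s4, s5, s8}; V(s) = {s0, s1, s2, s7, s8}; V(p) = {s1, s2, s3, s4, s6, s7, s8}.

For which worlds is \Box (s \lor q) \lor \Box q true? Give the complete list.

s3

Let φ = \Box (s \lor q) \lor \Box q. Evaluate φ at each world:
  s0 (successors {s1, s2, s3, s5, s7, s8}): φ is false.
  s1 (successors {s0, s2, s3, s4, s6, s7, s9}): φ is false.
  s2 (successors {s0, s1, s4, s6, s7, s9}): φ is false.
  s3 (successors {s0, s1, s4, s7}): φ is true.
  s4 (successors {s1, s2, s3, s6, s9}): φ is false.
  s5 (successors {s0, s6, s8}): φ is false.
  s6 (successors {s1, s2, s4, s5, s9}): φ is false.
  s7 (successors {s0, s1, s2, s3, s7, s9}): φ is false.
  s8 (successors {s0, s5, s8, s9}): φ is false.
  s9 (successors {s1, s2, s4, s6, s7, s8, s9}): φ is false.
For instance, at s0:
  At s0: \Box (s \lor q) is false, \Box q is false, so \Box (s \lor q) \lor \Box q is false.
    At s0: \Box (s \lor q) requires s \lor q at every successor {s1, s2, s3, s5, s7, s8}.
      s \lor q fails at s3, so \Box (s \lor q) is false at s0.
    At s0: \Box q requires q at every successor {s1, s2, s3, s5, s7, s8}.
      q fails at s1, so \Box q is false at s0.
Satisfying worlds: {s3}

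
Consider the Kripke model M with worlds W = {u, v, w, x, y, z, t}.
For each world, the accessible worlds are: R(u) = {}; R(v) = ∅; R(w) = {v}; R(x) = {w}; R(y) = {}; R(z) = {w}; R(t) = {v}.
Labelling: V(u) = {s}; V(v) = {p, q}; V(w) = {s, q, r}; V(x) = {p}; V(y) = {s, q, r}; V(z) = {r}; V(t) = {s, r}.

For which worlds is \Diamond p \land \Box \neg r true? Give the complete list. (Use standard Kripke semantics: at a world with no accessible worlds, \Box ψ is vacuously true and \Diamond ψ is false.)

w, t

Let φ = \Diamond p \land \Box \neg r. Evaluate φ at each world:
  u (successors ∅): φ is false.
  v (successors ∅): φ is false.
  w (successors {v}): φ is true.
  x (successors {w}): φ is false.
  y (successors ∅): φ is false.
  z (successors {w}): φ is false.
  t (successors {v}): φ is true.
For instance, at t:
  At t: \Diamond p is true, \Box \neg r is true, so \Diamond p \land \Box \neg r is true.
    At t: \Diamond p requires p at some successor in {v}.
      p holds at v, so \Diamond p is true at t.
    At t: \Box \neg r requires \neg r at every successor {v}.
      At v: \neg r is true.
    So \Box \neg r is true at t.
Satisfying worlds: {w, t}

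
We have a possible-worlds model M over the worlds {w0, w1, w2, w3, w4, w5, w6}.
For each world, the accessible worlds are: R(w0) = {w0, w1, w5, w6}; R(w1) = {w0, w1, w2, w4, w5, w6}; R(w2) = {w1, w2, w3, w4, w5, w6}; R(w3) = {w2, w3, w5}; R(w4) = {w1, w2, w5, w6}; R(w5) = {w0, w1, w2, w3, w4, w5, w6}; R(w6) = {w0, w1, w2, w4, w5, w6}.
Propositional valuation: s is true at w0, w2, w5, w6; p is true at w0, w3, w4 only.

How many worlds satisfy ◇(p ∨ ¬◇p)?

6

Let φ = ◇(p ∨ ¬◇p). Evaluate φ at each world:
  w0 (successors {w0, w1, w5, w6}): φ is true.
  w1 (successors {w0, w1, w2, w4, w5, w6}): φ is true.
  w2 (successors {w1, w2, w3, w4, w5, w6}): φ is true.
  w3 (successors {w2, w3, w5}): φ is true.
  w4 (successors {w1, w2, w5, w6}): φ is false.
  w5 (successors {w0, w1, w2, w3, w4, w5, w6}): φ is true.
  w6 (successors {w0, w1, w2, w4, w5, w6}): φ is true.
For instance, at w5:
  At w5: ◇(p ∨ ¬◇p) requires p ∨ ¬◇p at some successor in {w0, w1, w2, w3, w4, w5, w6}.
    p ∨ ¬◇p holds at w0, so ◇(p ∨ ¬◇p) is true at w5.
      At w0: p is true, ¬◇p is false, so p ∨ ¬◇p is true.
Satisfying worlds: {w0, w1, w2, w3, w5, w6}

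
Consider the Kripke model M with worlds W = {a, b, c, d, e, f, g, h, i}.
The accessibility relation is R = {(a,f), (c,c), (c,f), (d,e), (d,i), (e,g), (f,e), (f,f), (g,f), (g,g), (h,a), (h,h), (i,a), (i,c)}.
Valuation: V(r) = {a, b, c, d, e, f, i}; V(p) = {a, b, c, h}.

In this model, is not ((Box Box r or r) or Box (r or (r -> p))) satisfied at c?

At c: (Box Box r or r) or Box (r or (r -> p)) is true, so not ((Box Box r or r) or Box (r or (r -> p))) is false.
  At c: Box Box r or r is true, Box (r or (r -> p)) is true, so (Box Box r or r) or Box (r or (r -> p)) is true.
    At c: Box Box r is true, r is true, so Box Box r or r is true.
      At c: Box Box r requires Box r at every successor {c, f}.
        At c: Box r is true.
        At f: Box r is true.
      So Box Box r is true at c.
    At c: Box (r or (r -> p)) requires r or (r -> p) at every successor {c, f}.
      At c: r or (r -> p) is true.
      At f: r or (r -> p) is true.
    So Box (r or (r -> p)) is true at c.

No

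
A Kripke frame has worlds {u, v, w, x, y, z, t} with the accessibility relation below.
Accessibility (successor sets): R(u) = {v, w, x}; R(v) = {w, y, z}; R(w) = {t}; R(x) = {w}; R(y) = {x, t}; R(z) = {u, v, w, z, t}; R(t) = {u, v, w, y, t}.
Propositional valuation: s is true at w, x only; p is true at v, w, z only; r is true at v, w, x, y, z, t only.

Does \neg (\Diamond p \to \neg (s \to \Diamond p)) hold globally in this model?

No

Let φ = \neg (\Diamond p \to \neg (s \to \Diamond p)). Evaluate φ at each world:
  u (successors {v, w, x}): φ is true.
  v (successors {w, y, z}): φ is true.
  w (successors {t}): φ is false.
  x (successors {w}): φ is true.
  y (successors {x, t}): φ is false.
  z (successors {u, v, w, z, t}): φ is true.
  t (successors {u, v, w, y, t}): φ is true.
Detail at w (counterexample):
  At w: \Diamond p \to \neg (s \to \Diamond p) is true, so \neg (\Diamond p \to \neg (s \to \Diamond p)) is false.
    At w: \Diamond p is false, \neg (s \to \Diamond p) is true, so \Diamond p \to \neg (s \to \Diamond p) is true.
      At w: \Diamond p requires p at some successor in {t}.
        At t: p is false.
      So \Diamond p is false at w.
      At w: s \to \Diamond p is false, so \neg (s \to \Diamond p) is true.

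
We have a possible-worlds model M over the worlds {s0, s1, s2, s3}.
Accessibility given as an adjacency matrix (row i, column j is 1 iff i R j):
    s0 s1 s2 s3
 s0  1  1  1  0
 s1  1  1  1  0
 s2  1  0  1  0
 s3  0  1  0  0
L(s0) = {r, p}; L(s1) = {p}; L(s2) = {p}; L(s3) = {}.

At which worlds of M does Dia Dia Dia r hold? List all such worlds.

Recall that Dia ψ holds at a world iff ψ holds at some accessible world.
Let φ = Dia Dia Dia r. Evaluate φ at each world:
  s0 (successors {s0, s1, s2}): φ is true.
  s1 (successors {s0, s1, s2}): φ is true.
  s2 (successors {s0, s2}): φ is true.
  s3 (successors {s1}): φ is true.
For instance, at s0:
  At s0: Dia Dia Dia r requires Dia Dia r at some successor in {s0, s1, s2}.
    Dia Dia r holds at s0, so Dia Dia Dia r is true at s0.
      At s0: Dia Dia r requires Dia r at some successor in {s0, s1, s2}.
        Dia r holds at s0, so Dia Dia r is true at s0.
Satisfying worlds: {s0, s1, s2, s3}

s0, s1, s2, s3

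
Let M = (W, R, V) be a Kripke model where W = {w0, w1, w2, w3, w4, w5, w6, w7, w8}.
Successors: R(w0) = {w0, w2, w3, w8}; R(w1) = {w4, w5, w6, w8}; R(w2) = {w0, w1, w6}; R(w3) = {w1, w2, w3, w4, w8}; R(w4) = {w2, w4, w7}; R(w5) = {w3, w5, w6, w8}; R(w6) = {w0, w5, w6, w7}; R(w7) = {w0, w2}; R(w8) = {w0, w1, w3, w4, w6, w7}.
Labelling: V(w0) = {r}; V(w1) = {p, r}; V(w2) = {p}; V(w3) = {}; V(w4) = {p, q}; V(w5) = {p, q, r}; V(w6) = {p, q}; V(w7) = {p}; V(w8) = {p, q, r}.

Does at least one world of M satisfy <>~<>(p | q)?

Let φ = <>~<>(p | q). Evaluate φ at each world:
  w0 (successors {w0, w2, w3, w8}): φ is false.
  w1 (successors {w4, w5, w6, w8}): φ is false.
  w2 (successors {w0, w1, w6}): φ is false.
  w3 (successors {w1, w2, w3, w4, w8}): φ is false.
  w4 (successors {w2, w4, w7}): φ is false.
  w5 (successors {w3, w5, w6, w8}): φ is false.
  w6 (successors {w0, w5, w6, w7}): φ is false.
  w7 (successors {w0, w2}): φ is false.
  w8 (successors {w0, w1, w3, w4, w6, w7}): φ is false.
For instance, at w1:
  At w1: <>~<>(p | q) requires ~<>(p | q) at some successor in {w4, w5, w6, w8}.
    At w4: ~<>(p | q) is false.
    At w5: ~<>(p | q) is false.
    At w6: ~<>(p | q) is false.
    At w8: ~<>(p | q) is false.
  So <>~<>(p | q) is false at w1.

No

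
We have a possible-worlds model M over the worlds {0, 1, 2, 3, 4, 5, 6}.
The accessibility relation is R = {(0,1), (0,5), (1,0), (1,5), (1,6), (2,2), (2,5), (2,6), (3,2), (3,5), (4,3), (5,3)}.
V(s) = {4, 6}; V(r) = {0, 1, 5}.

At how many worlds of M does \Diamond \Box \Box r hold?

2

Let φ = \Diamond \Box \Box r. Evaluate φ at each world:
  0 (successors {1, 5}): φ is false.
  1 (successors {0, 5, 6}): φ is true.
  2 (successors {2, 5, 6}): φ is true.
  3 (successors {2, 5}): φ is false.
  4 (successors {3}): φ is false.
  5 (successors {3}): φ is false.
  6 (successors ∅): φ is false.
For instance, at 3:
  At 3: \Diamond \Box \Box r requires \Box \Box r at some successor in {2, 5}.
    At 2: \Box \Box r is false.
    At 5: \Box \Box r is false.
  So \Diamond \Box \Box r is false at 3.
Satisfying worlds: {1, 2}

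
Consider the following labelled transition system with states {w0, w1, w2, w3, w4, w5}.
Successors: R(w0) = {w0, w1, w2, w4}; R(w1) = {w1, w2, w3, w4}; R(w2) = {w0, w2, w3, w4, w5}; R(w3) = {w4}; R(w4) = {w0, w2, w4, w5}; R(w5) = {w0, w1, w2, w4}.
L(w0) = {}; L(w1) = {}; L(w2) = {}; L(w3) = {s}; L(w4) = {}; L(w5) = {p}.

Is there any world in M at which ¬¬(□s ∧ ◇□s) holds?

Let φ = ¬¬(□s ∧ ◇□s). Evaluate φ at each world:
  w0 (successors {w0, w1, w2, w4}): φ is false.
  w1 (successors {w1, w2, w3, w4}): φ is false.
  w2 (successors {w0, w2, w3, w4, w5}): φ is false.
  w3 (successors {w4}): φ is false.
  w4 (successors {w0, w2, w4, w5}): φ is false.
  w5 (successors {w0, w1, w2, w4}): φ is false.
For instance, at w1:
  At w1: ¬(□s ∧ ◇□s) is true, so ¬¬(□s ∧ ◇□s) is false.
    At w1: □s ∧ ◇□s is false, so ¬(□s ∧ ◇□s) is true.
      At w1: □s is false, ◇□s is false, so □s ∧ ◇□s is false.

No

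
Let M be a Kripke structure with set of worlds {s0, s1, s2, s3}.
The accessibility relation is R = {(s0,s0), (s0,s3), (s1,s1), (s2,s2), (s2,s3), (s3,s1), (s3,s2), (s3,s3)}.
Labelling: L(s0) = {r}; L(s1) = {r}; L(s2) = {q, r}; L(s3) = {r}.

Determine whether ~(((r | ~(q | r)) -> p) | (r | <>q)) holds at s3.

Recall that <>ψ holds at a world iff ψ holds at some accessible world.
At s3: ((r | ~(q | r)) -> p) | (r | <>q) is true, so ~(((r | ~(q | r)) -> p) | (r | <>q)) is false.
  At s3: (r | ~(q | r)) -> p is false, r | <>q is true, so ((r | ~(q | r)) -> p) | (r | <>q) is true.
    At s3: r is true, <>q is true, so r | <>q is true.
      At s3: <>q requires q at some successor in {s1, s2, s3}.
        q holds at s2, so <>q is true at s3.

No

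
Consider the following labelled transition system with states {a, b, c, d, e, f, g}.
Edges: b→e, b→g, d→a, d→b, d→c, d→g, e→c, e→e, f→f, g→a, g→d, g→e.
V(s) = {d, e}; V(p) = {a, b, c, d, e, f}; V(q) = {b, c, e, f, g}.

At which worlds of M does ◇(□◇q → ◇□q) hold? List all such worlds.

Let φ = ◇(□◇q → ◇□q). Evaluate φ at each world:
  a (successors ∅): φ is false.
  b (successors {e, g}): φ is true.
  c (successors ∅): φ is false.
  d (successors {a, b, c, g}): φ is true.
  e (successors {c, e}): φ is true.
  f (successors {f}): φ is true.
  g (successors {a, d, e}): φ is true.
For instance, at b:
  At b: ◇(□◇q → ◇□q) requires □◇q → ◇□q at some successor in {e, g}.
    □◇q → ◇□q holds at e, so ◇(□◇q → ◇□q) is true at b.
      At e: □◇q is false, ◇□q is true, so □◇q → ◇□q is true.
Satisfying worlds: {b, d, e, f, g}

b, d, e, f, g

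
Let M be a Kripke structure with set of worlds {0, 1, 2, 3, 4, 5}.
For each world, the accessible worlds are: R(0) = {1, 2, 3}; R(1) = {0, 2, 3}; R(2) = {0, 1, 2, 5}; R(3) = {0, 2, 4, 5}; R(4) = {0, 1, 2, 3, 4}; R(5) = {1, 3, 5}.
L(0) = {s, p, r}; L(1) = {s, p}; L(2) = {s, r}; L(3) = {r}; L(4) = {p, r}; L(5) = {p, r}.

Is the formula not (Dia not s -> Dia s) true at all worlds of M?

No

Recall that Dia ψ holds at a world iff ψ holds at some accessible world.
Let φ = not (Dia not s -> Dia s). Evaluate φ at each world:
  0 (successors {1, 2, 3}): φ is false.
  1 (successors {0, 2, 3}): φ is false.
  2 (successors {0, 1, 2, 5}): φ is false.
  3 (successors {0, 2, 4, 5}): φ is false.
  4 (successors {0, 1, 2, 3, 4}): φ is false.
  5 (successors {1, 3, 5}): φ is false.
Detail at 0 (counterexample):
  At 0: Dia not s -> Dia s is true, so not (Dia not s -> Dia s) is false.
    At 0: Dia not s is true, Dia s is true, so Dia not s -> Dia s is true.
      At 0: Dia not s requires not s at some successor in {1, 2, 3}.
        not s holds at 3, so Dia not s is true at 0.
      At 0: Dia s requires s at some successor in {1, 2, 3}.
        s holds at 1, so Dia s is true at 0.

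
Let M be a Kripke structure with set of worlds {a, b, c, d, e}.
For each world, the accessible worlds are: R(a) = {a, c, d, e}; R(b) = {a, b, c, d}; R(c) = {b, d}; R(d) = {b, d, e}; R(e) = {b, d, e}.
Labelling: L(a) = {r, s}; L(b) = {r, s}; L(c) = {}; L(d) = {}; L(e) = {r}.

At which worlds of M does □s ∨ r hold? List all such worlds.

Let φ = □s ∨ r. Evaluate φ at each world:
  a (successors {a, c, d, e}): φ is true.
  b (successors {a, b, c, d}): φ is true.
  c (successors {b, d}): φ is false.
  d (successors {b, d, e}): φ is false.
  e (successors {b, d, e}): φ is true.
For instance, at e:
  At e: □s is false, r is true, so □s ∨ r is true.
    At e: □s requires s at every successor {b, d, e}.
      s fails at d, so □s is false at e.
Satisfying worlds: {a, b, e}

a, b, e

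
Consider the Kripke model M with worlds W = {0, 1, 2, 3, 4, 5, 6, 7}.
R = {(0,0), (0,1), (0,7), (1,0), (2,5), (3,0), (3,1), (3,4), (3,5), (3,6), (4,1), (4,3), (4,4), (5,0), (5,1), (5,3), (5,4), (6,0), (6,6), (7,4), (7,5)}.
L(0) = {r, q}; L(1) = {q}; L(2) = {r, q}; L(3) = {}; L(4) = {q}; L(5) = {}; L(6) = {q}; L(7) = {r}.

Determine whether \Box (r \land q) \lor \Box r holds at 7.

No

At 7: \Box (r \land q) is false, \Box r is false, so \Box (r \land q) \lor \Box r is false.
  At 7: \Box (r \land q) requires r \land q at every successor {4, 5}.
    r \land q fails at 4, so \Box (r \land q) is false at 7.
  At 7: \Box r requires r at every successor {4, 5}.
    r fails at 4, so \Box r is false at 7.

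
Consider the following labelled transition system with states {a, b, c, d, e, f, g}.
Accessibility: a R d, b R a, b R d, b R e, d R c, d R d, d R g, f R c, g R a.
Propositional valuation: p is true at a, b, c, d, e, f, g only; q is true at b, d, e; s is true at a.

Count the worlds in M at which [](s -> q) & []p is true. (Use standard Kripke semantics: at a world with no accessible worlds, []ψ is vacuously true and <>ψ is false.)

5

Let φ = [](s -> q) & []p. Evaluate φ at each world:
  a (successors {d}): φ is true.
  b (successors {a, d, e}): φ is false.
  c (successors ∅): φ is true.
  d (successors {c, d, g}): φ is true.
  e (successors ∅): φ is true.
  f (successors {c}): φ is true.
  g (successors {a}): φ is false.
For instance, at f:
  At f: [](s -> q) is true, []p is true, so [](s -> q) & []p is true.
    At f: [](s -> q) requires s -> q at every successor {c}.
      At c: s -> q is true.
    So [](s -> q) is true at f.
    At f: []p requires p at every successor {c}.
      At c: p is true.
    So []p is true at f.
Satisfying worlds: {a, c, d, e, f}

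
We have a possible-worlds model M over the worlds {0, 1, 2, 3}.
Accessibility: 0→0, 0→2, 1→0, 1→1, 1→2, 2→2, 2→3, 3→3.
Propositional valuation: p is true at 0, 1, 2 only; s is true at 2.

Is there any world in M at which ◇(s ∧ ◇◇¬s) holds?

Yes

Let φ = ◇(s ∧ ◇◇¬s). Evaluate φ at each world:
  0 (successors {0, 2}): φ is true.
  1 (successors {0, 1, 2}): φ is true.
  2 (successors {2, 3}): φ is true.
  3 (successors {3}): φ is false.
Detail at 0 (witness):
  At 0: ◇(s ∧ ◇◇¬s) requires s ∧ ◇◇¬s at some successor in {0, 2}.
    s ∧ ◇◇¬s holds at 2, so ◇(s ∧ ◇◇¬s) is true at 0.
      At 2: s is true, ◇◇¬s is true, so s ∧ ◇◇¬s is true.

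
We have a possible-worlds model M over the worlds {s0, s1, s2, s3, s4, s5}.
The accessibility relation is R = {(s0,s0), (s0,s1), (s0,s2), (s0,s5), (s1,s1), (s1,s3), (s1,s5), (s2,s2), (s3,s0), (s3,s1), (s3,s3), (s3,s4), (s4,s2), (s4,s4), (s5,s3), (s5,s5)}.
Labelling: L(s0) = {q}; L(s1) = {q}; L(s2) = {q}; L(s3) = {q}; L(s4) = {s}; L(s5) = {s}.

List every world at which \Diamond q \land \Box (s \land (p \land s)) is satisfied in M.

Recall that \Box ψ holds at a world iff ψ holds at every accessible world, and \Diamond ψ holds iff ψ holds at some accessible world.
Let φ = \Diamond q \land \Box (s \land (p \land s)). Evaluate φ at each world:
  s0 (successors {s0, s1, s2, s5}): φ is false.
  s1 (successors {s1, s3, s5}): φ is false.
  s2 (successors {s2}): φ is false.
  s3 (successors {s0, s1, s3, s4}): φ is false.
  s4 (successors {s2, s4}): φ is false.
  s5 (successors {s3, s5}): φ is false.
For instance, at s5:
  At s5: \Diamond q is true, \Box (s \land (p \land s)) is false, so \Diamond q \land \Box (s \land (p \land s)) is false.
    At s5: \Diamond q requires q at some successor in {s3, s5}.
      q holds at s3, so \Diamond q is true at s5.
    At s5: \Box (s \land (p \land s)) requires s \land (p \land s) at every successor {s3, s5}.
      s \land (p \land s) fails at s3, so \Box (s \land (p \land s)) is false at s5.
Satisfying worlds: none.

none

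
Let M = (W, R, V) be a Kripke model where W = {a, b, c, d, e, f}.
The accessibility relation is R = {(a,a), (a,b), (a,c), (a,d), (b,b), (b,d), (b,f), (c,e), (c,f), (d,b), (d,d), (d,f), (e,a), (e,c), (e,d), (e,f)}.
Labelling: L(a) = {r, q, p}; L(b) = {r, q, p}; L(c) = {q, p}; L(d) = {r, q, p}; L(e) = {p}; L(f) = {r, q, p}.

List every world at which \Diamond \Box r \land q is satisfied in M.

a, b, c, d

Let φ = \Diamond \Box r \land q. Evaluate φ at each world:
  a (successors {a, b, c, d}): φ is true.
  b (successors {b, d, f}): φ is true.
  c (successors {e, f}): φ is true.
  d (successors {b, d, f}): φ is true.
  e (successors {a, c, d, f}): φ is false.
  f (successors ∅): φ is false.
For instance, at b:
  At b: \Diamond \Box r is true, q is true, so \Diamond \Box r \land q is true.
    At b: \Diamond \Box r requires \Box r at some successor in {b, d, f}.
      \Box r holds at b, so \Diamond \Box r is true at b.
Satisfying worlds: {a, b, c, d}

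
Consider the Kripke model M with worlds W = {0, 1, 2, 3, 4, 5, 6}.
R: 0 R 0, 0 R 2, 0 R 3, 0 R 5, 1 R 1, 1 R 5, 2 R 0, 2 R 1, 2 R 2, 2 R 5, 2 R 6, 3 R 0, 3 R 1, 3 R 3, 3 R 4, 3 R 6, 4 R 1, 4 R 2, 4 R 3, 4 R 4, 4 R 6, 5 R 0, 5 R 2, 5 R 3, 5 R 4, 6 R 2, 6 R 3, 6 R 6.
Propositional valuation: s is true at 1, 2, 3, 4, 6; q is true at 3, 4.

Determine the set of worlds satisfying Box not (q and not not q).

1, 2

Let φ = Box not (q and not not q). Evaluate φ at each world:
  0 (successors {0, 2, 3, 5}): φ is false.
  1 (successors {1, 5}): φ is true.
  2 (successors {0, 1, 2, 5, 6}): φ is true.
  3 (successors {0, 1, 3, 4, 6}): φ is false.
  4 (successors {1, 2, 3, 4, 6}): φ is false.
  5 (successors {0, 2, 3, 4}): φ is false.
  6 (successors {2, 3, 6}): φ is false.
For instance, at 4:
  At 4: Box not (q and not not q) requires not (q and not not q) at every successor {1, 2, 3, 4, 6}.
    not (q and not not q) fails at 3, so Box not (q and not not q) is false at 4.
Satisfying worlds: {1, 2}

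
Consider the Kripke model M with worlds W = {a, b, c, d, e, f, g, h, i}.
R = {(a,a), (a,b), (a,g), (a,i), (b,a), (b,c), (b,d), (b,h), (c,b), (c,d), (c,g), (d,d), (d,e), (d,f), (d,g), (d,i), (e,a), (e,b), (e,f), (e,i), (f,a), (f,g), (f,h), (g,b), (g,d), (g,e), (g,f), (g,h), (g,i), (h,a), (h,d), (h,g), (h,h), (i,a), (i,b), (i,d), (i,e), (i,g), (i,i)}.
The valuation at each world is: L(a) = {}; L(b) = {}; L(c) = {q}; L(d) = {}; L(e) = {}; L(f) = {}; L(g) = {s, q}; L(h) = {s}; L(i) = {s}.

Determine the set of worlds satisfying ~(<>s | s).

none

Let φ = ~(<>s | s). Evaluate φ at each world:
  a (successors {a, b, g, i}): φ is false.
  b (successors {a, c, d, h}): φ is false.
  c (successors {b, d, g}): φ is false.
  d (successors {d, e, f, g, i}): φ is false.
  e (successors {a, b, f, i}): φ is false.
  f (successors {a, g, h}): φ is false.
  g (successors {b, d, e, f, h, i}): φ is false.
  h (successors {a, d, g, h}): φ is false.
  i (successors {a, b, d, e, g, i}): φ is false.
For instance, at b:
  At b: <>s | s is true, so ~(<>s | s) is false.
    At b: <>s is true, s is false, so <>s | s is true.
      At b: <>s requires s at some successor in {a, c, d, h}.
        s holds at h, so <>s is true at b.
Satisfying worlds: none.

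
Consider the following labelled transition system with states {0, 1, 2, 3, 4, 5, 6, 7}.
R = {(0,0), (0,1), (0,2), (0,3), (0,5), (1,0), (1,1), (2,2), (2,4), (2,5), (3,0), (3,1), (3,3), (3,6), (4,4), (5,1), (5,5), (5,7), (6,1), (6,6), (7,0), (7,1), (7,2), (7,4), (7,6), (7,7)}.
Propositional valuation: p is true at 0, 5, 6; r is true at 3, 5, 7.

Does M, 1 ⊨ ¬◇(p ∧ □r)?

Yes

Recall that □ψ holds at a world iff ψ holds at every accessible world, and ◇ψ holds iff ψ holds at some accessible world.
At 1: ◇(p ∧ □r) is false, so ¬◇(p ∧ □r) is true.
  At 1: ◇(p ∧ □r) requires p ∧ □r at some successor in {0, 1}.
    At 0: p ∧ □r is false.
    At 1: p ∧ □r is false.
  So ◇(p ∧ □r) is false at 1.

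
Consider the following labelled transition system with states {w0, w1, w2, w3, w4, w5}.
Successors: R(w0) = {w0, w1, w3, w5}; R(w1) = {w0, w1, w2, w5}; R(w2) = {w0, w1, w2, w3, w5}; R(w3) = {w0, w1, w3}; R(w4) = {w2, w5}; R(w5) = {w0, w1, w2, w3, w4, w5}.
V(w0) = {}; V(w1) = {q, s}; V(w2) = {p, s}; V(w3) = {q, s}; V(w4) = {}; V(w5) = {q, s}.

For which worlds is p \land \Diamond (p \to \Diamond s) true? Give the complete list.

Let φ = p \land \Diamond (p \to \Diamond s). Evaluate φ at each world:
  w0 (successors {w0, w1, w3, w5}): φ is false.
  w1 (successors {w0, w1, w2, w5}): φ is false.
  w2 (successors {w0, w1, w2, w3, w5}): φ is true.
  w3 (successors {w0, w1, w3}): φ is false.
  w4 (successors {w2, w5}): φ is false.
  w5 (successors {w0, w1, w2, w3, w4, w5}): φ is false.
For instance, at w0:
  At w0: p is false, \Diamond (p \to \Diamond s) is true, so p \land \Diamond (p \to \Diamond s) is false.
    At w0: \Diamond (p \to \Diamond s) requires p \to \Diamond s at some successor in {w0, w1, w3, w5}.
      p \to \Diamond s holds at w0, so \Diamond (p \to \Diamond s) is true at w0.
Satisfying worlds: {w2}

w2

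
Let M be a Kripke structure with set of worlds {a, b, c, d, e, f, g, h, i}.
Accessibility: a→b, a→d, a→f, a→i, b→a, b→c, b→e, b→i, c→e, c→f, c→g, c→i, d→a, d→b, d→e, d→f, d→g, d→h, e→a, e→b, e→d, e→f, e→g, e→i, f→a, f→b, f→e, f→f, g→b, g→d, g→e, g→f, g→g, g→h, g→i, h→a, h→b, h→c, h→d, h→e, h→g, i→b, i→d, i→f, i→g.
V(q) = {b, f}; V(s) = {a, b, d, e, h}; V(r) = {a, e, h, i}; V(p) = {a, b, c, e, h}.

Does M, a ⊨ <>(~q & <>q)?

Yes

At a: <>(~q & <>q) requires ~q & <>q at some successor in {b, d, f, i}.
  ~q & <>q holds at d, so <>(~q & <>q) is true at a.
    At d: ~q is true, <>q is true, so ~q & <>q is true.
      At d: <>q requires q at some successor in {a, b, e, f, g, h}.
        q holds at b, so <>q is true at d.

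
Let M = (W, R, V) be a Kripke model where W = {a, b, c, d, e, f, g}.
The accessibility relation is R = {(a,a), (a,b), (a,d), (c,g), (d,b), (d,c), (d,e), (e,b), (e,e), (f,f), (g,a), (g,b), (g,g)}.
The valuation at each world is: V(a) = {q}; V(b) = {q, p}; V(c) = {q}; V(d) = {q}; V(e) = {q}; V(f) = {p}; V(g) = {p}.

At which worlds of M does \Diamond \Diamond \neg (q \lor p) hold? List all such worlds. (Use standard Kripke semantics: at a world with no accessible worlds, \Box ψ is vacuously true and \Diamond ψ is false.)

Recall that \Diamond ψ holds at a world iff ψ holds at some accessible world.
Let φ = \Diamond \Diamond \neg (q \lor p). Evaluate φ at each world:
  a (successors {a, b, d}): φ is false.
  b (successors ∅): φ is false.
  c (successors {g}): φ is false.
  d (successors {b, c, e}): φ is false.
  e (successors {b, e}): φ is false.
  f (successors {f}): φ is false.
  g (successors {a, b, g}): φ is false.
For instance, at f:
  At f: \Diamond \Diamond \neg (q \lor p) requires \Diamond \neg (q \lor p) at some successor in {f}.
    At f: \Diamond \neg (q \lor p) is false.
  So \Diamond \Diamond \neg (q \lor p) is false at f.
Satisfying worlds: none.

none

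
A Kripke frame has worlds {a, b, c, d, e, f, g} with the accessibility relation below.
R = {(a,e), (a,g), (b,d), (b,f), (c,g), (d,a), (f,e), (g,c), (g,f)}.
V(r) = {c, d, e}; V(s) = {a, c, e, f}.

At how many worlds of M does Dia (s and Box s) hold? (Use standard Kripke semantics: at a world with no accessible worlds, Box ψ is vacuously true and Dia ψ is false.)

4

Recall that Box ψ holds at a world iff ψ holds at every accessible world, and Dia ψ holds iff ψ holds at some accessible world.
Let φ = Dia (s and Box s). Evaluate φ at each world:
  a (successors {e, g}): φ is true.
  b (successors {d, f}): φ is true.
  c (successors {g}): φ is false.
  d (successors {a}): φ is false.
  e (successors ∅): φ is false.
  f (successors {e}): φ is true.
  g (successors {c, f}): φ is true.
For instance, at a:
  At a: Dia (s and Box s) requires s and Box s at some successor in {e, g}.
    s and Box s holds at e, so Dia (s and Box s) is true at a.
      At e: s is true, Box s is true, so s and Box s is true.
Satisfying worlds: {a, b, f, g}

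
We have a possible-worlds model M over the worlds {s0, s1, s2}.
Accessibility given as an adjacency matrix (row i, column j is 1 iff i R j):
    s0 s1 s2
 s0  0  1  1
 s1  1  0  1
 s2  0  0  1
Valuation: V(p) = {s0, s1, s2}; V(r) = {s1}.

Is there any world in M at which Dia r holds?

Yes

Let φ = Dia r. Evaluate φ at each world:
  s0 (successors {s1, s2}): φ is true.
  s1 (successors {s0, s2}): φ is false.
  s2 (successors {s2}): φ is false.
Detail at s0 (witness):
  At s0: Dia r requires r at some successor in {s1, s2}.
    r holds at s1, so Dia r is true at s0.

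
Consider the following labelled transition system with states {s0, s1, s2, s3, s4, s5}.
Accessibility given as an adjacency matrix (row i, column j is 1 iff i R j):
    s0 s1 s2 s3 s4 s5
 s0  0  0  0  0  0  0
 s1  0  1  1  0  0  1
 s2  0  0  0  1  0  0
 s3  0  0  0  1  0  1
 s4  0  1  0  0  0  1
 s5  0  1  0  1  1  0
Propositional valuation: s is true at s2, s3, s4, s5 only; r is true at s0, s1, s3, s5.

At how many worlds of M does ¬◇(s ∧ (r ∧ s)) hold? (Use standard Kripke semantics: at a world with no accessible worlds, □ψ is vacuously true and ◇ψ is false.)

Let φ = ¬◇(s ∧ (r ∧ s)). Evaluate φ at each world:
  s0 (successors ∅): φ is true.
  s1 (successors {s1, s2, s5}): φ is false.
  s2 (successors {s3}): φ is false.
  s3 (successors {s3, s5}): φ is false.
  s4 (successors {s1, s5}): φ is false.
  s5 (successors {s1, s3, s4}): φ is false.
For instance, at s5:
  At s5: ◇(s ∧ (r ∧ s)) is true, so ¬◇(s ∧ (r ∧ s)) is false.
    At s5: ◇(s ∧ (r ∧ s)) requires s ∧ (r ∧ s) at some successor in {s1, s3, s4}.
      s ∧ (r ∧ s) holds at s3, so ◇(s ∧ (r ∧ s)) is true at s5.
Satisfying worlds: {s0}

1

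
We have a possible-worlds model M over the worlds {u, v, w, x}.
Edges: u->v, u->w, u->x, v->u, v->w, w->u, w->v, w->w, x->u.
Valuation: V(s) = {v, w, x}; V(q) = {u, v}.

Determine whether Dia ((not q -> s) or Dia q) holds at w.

Yes

At w: Dia ((not q -> s) or Dia q) requires (not q -> s) or Dia q at some successor in {u, v, w}.
  (not q -> s) or Dia q holds at u, so Dia ((not q -> s) or Dia q) is true at w.
    At u: not q -> s is true, Dia q is true, so (not q -> s) or Dia q is true.
      At u: Dia q requires q at some successor in {v, w, x}.
        q holds at v, so Dia q is true at u.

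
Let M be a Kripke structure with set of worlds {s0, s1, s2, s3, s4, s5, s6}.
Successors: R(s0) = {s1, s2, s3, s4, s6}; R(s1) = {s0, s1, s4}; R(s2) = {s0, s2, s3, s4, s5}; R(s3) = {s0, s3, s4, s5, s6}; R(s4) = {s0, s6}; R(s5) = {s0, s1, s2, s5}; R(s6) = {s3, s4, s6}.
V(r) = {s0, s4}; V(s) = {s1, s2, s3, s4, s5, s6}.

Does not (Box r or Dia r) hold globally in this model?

No

Let φ = not (Box r or Dia r). Evaluate φ at each world:
  s0 (successors {s1, s2, s3, s4, s6}): φ is false.
  s1 (successors {s0, s1, s4}): φ is false.
  s2 (successors {s0, s2, s3, s4, s5}): φ is false.
  s3 (successors {s0, s3, s4, s5, s6}): φ is false.
  s4 (successors {s0, s6}): φ is false.
  s5 (successors {s0, s1, s2, s5}): φ is false.
  s6 (successors {s3, s4, s6}): φ is false.
Detail at s0 (counterexample):
  At s0: Box r or Dia r is true, so not (Box r or Dia r) is false.
    At s0: Box r is false, Dia r is true, so Box r or Dia r is true.
      At s0: Box r requires r at every successor {s1, s2, s3, s4, s6}.
        r fails at s1, so Box r is false at s0.
      At s0: Dia r requires r at some successor in {s1, s2, s3, s4, s6}.
        r holds at s4, so Dia r is true at s0.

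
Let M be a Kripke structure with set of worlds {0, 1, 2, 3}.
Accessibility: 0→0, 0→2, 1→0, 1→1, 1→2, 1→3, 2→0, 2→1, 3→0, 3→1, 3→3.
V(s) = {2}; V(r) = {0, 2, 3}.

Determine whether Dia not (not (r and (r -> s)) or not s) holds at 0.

Recall that Dia ψ holds at a world iff ψ holds at some accessible world.
At 0: Dia not (not (r and (r -> s)) or not s) requires not (not (r and (r -> s)) or not s) at some successor in {0, 2}.
  not (not (r and (r -> s)) or not s) holds at 2, so Dia not (not (r and (r -> s)) or not s) is true at 0.

Yes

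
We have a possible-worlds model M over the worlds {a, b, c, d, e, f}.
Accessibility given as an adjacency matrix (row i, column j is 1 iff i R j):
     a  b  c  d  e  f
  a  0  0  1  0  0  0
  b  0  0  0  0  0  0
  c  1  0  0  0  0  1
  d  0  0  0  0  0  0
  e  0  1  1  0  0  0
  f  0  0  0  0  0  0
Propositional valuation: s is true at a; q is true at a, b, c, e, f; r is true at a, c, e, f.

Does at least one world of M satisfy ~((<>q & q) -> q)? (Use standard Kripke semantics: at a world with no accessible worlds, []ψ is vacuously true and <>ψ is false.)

Let φ = ~((<>q & q) -> q). Evaluate φ at each world:
  a (successors {c}): φ is false.
  b (successors ∅): φ is false.
  c (successors {a, f}): φ is false.
  d (successors ∅): φ is false.
  e (successors {b, c}): φ is false.
  f (successors ∅): φ is false.
For instance, at e:
  At e: (<>q & q) -> q is true, so ~((<>q & q) -> q) is false.
    At e: <>q & q is true, q is true, so (<>q & q) -> q is true.
      At e: <>q is true, q is true, so <>q & q is true.

No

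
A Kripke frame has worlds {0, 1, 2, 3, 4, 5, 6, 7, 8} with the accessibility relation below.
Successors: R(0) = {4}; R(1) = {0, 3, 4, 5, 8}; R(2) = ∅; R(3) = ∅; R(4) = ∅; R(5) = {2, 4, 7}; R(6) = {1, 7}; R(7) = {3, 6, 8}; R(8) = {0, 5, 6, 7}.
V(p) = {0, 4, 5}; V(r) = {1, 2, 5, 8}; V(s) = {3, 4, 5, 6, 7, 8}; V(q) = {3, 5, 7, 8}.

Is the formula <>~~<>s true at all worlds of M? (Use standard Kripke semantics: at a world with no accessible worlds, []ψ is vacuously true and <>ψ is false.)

Recall that <>ψ holds at a world iff ψ holds at some accessible world.
Let φ = <>~~<>s. Evaluate φ at each world:
  0 (successors {4}): φ is false.
  1 (successors {0, 3, 4, 5, 8}): φ is true.
  2 (successors ∅): φ is false.
  3 (successors ∅): φ is false.
  4 (successors ∅): φ is false.
  5 (successors {2, 4, 7}): φ is true.
  6 (successors {1, 7}): φ is true.
  7 (successors {3, 6, 8}): φ is true.
  8 (successors {0, 5, 6, 7}): φ is true.
Detail at 0 (counterexample):
  At 0: <>~~<>s requires ~~<>s at some successor in {4}.
    At 4: ~~<>s is false.
  So <>~~<>s is false at 0.

No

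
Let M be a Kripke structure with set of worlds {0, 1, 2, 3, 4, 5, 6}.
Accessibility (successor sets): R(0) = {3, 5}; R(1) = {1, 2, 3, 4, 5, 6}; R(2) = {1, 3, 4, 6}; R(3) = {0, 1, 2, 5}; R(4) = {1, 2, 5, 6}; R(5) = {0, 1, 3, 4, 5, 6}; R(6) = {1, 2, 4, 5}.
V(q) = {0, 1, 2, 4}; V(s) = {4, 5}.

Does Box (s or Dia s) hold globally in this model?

Yes

Let φ = Box (s or Dia s). Evaluate φ at each world:
  0 (successors {3, 5}): φ is true.
  1 (successors {1, 2, 3, 4, 5, 6}): φ is true.
  2 (successors {1, 3, 4, 6}): φ is true.
  3 (successors {0, 1, 2, 5}): φ is true.
  4 (successors {1, 2, 5, 6}): φ is true.
  5 (successors {0, 1, 3, 4, 5, 6}): φ is true.
  6 (successors {1, 2, 4, 5}): φ is true.
For instance, at 2:
  At 2: Box (s or Dia s) requires s or Dia s at every successor {1, 3, 4, 6}.
    At 1: s or Dia s is true.
    At 3: s or Dia s is true.
    At 4: s or Dia s is true.
    At 6: s or Dia s is true.
  So Box (s or Dia s) is true at 2.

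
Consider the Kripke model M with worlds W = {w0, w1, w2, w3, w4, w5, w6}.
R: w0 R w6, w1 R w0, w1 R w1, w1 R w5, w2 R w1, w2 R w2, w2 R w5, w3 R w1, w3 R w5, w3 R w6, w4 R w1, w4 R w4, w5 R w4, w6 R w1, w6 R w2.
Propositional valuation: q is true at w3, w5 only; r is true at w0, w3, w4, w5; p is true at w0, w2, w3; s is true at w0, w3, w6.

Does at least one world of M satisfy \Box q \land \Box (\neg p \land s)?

Let φ = \Box q \land \Box (\neg p \land s). Evaluate φ at each world:
  w0 (successors {w6}): φ is false.
  w1 (successors {w0, w1, w5}): φ is false.
  w2 (successors {w1, w2, w5}): φ is false.
  w3 (successors {w1, w5, w6}): φ is false.
  w4 (successors {w1, w4}): φ is false.
  w5 (successors {w4}): φ is false.
  w6 (successors {w1, w2}): φ is false.
For instance, at w5:
  At w5: \Box q is false, \Box (\neg p \land s) is false, so \Box q \land \Box (\neg p \land s) is false.
    At w5: \Box q requires q at every successor {w4}.
      q fails at w4, so \Box q is false at w5.
    At w5: \Box (\neg p \land s) requires \neg p \land s at every successor {w4}.
      \neg p \land s fails at w4, so \Box (\neg p \land s) is false at w5.

No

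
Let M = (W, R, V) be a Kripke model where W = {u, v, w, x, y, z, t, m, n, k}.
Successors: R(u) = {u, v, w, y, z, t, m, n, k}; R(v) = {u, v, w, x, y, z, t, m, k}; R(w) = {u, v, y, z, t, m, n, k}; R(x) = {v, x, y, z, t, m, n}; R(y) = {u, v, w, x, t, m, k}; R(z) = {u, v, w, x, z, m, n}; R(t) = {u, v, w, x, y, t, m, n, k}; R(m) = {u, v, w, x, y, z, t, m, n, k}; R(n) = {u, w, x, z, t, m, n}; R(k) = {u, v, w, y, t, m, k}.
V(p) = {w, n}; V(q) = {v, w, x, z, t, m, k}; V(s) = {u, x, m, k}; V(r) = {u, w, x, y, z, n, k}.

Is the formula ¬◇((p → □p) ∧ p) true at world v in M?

At v: ◇((p → □p) ∧ p) is false, so ¬◇((p → □p) ∧ p) is true.
  At v: ◇((p → □p) ∧ p) requires (p → □p) ∧ p at some successor in {u, v, w, x, y, z, t, m, k}.
    At u: (p → □p) ∧ p is false.
    At v: (p → □p) ∧ p is false.
    At w: (p → □p) ∧ p is false.
    At x: (p → □p) ∧ p is false.
    At y: (p → □p) ∧ p is false.
    At z: (p → □p) ∧ p is false.
    At t: (p → □p) ∧ p is false.
    At m: (p → □p) ∧ p is false.
    At k: (p → □p) ∧ p is false.
  So ◇((p → □p) ∧ p) is false at v.

Yes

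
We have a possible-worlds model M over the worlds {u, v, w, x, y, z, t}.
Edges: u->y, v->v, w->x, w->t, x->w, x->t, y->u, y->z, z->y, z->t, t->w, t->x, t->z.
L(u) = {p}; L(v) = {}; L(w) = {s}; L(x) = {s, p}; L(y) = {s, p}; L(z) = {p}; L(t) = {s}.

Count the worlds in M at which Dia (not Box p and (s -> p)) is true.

4

Recall that Box ψ holds at a world iff ψ holds at every accessible world, and Dia ψ holds iff ψ holds at some accessible world.
Let φ = Dia (not Box p and (s -> p)). Evaluate φ at each world:
  u (successors {y}): φ is false.
  v (successors {v}): φ is true.
  w (successors {x, t}): φ is true.
  x (successors {w, t}): φ is false.
  y (successors {u, z}): φ is true.
  z (successors {y, t}): φ is false.
  t (successors {w, x, z}): φ is true.
For instance, at x:
  At x: Dia (not Box p and (s -> p)) requires not Box p and (s -> p) at some successor in {w, t}.
    At w: not Box p and (s -> p) is false.
    At t: not Box p and (s -> p) is false.
  So Dia (not Box p and (s -> p)) is false at x.
Satisfying worlds: {v, w, y, t}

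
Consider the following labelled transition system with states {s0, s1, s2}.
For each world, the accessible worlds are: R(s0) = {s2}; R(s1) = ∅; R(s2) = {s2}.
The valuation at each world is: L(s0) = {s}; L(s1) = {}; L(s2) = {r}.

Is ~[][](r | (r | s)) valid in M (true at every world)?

Recall that []ψ holds at a world iff ψ holds at every accessible world, and <>ψ holds iff ψ holds at some accessible world.
Let φ = ~[][](r | (r | s)). Evaluate φ at each world:
  s0 (successors {s2}): φ is false.
  s1 (successors ∅): φ is false.
  s2 (successors {s2}): φ is false.
Detail at s0 (counterexample):
  At s0: [][](r | (r | s)) is true, so ~[][](r | (r | s)) is false.
    At s0: [][](r | (r | s)) requires [](r | (r | s)) at every successor {s2}.
      At s2: [](r | (r | s)) is true.
    So [][](r | (r | s)) is true at s0.

No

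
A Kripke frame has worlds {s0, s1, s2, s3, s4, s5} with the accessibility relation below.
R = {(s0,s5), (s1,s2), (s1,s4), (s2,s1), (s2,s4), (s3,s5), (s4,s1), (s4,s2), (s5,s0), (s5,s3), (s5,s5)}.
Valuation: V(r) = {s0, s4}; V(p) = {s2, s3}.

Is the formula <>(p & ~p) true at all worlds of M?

Let φ = <>(p & ~p). Evaluate φ at each world:
  s0 (successors {s5}): φ is false.
  s1 (successors {s2, s4}): φ is false.
  s2 (successors {s1, s4}): φ is false.
  s3 (successors {s5}): φ is false.
  s4 (successors {s1, s2}): φ is false.
  s5 (successors {s0, s3, s5}): φ is false.
Detail at s0 (counterexample):
  At s0: <>(p & ~p) requires p & ~p at some successor in {s5}.
    At s5: p & ~p is false.
  So <>(p & ~p) is false at s0.

No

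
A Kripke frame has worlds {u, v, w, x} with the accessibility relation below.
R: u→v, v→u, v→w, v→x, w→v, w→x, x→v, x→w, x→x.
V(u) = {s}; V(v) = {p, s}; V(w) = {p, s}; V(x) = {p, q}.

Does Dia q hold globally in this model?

No

Recall that Dia ψ holds at a world iff ψ holds at some accessible world.
Let φ = Dia q. Evaluate φ at each world:
  u (successors {v}): φ is false.
  v (successors {u, w, x}): φ is true.
  w (successors {v, x}): φ is true.
  x (successors {v, w, x}): φ is true.
Detail at u (counterexample):
  At u: Dia q requires q at some successor in {v}.
    At v: q is false.
  So Dia q is false at u.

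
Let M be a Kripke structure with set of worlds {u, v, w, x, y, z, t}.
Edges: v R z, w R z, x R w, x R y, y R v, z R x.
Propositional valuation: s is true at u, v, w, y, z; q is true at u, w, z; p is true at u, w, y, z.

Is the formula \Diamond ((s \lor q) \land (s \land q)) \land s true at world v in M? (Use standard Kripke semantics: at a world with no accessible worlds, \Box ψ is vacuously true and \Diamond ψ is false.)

At v: \Diamond ((s \lor q) \land (s \land q)) is true, s is true, so \Diamond ((s \lor q) \land (s \land q)) \land s is true.
  At v: \Diamond ((s \lor q) \land (s \land q)) requires (s \lor q) \land (s \land q) at some successor in {z}.
    (s \lor q) \land (s \land q) holds at z, so \Diamond ((s \lor q) \land (s \land q)) is true at v.

Yes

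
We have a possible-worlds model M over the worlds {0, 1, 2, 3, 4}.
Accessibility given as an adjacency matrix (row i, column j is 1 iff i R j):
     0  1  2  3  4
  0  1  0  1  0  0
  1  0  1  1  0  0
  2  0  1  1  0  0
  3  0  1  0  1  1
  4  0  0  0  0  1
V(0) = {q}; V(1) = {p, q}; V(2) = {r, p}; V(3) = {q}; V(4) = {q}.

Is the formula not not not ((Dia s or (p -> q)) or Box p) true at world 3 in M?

Recall that Box ψ holds at a world iff ψ holds at every accessible world, and Dia ψ holds iff ψ holds at some accessible world.
At 3: not not ((Dia s or (p -> q)) or Box p) is true, so not not not ((Dia s or (p -> q)) or Box p) is false.
  At 3: not ((Dia s or (p -> q)) or Box p) is false, so not not ((Dia s or (p -> q)) or Box p) is true.
    At 3: (Dia s or (p -> q)) or Box p is true, so not ((Dia s or (p -> q)) or Box p) is false.
      At 3: Dia s or (p -> q) is true, Box p is false, so (Dia s or (p -> q)) or Box p is true.

No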